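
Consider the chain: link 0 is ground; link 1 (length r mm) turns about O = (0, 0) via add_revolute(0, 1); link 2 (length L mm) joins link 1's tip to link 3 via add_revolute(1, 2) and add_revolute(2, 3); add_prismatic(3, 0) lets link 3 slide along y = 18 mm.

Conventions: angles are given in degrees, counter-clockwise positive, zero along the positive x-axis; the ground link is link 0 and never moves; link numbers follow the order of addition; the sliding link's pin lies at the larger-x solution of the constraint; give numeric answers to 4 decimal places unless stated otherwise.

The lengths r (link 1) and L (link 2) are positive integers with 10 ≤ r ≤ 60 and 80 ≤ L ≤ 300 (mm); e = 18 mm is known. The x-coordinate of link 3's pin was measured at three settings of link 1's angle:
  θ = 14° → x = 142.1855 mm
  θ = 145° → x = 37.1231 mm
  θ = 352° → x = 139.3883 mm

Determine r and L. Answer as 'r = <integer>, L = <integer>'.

constraint per measurement: (x − r cos θ)² + (r sin θ − e)² = L²
subtracting the θ₁ and θ₂ equations cancels the r² and L² terms:
r = (x₁² − x₂²) / (2[(x₁cos θ₁ + e sin θ₁) − (x₂cos θ₂ + e sin θ₂)]) = 58.0000 → r = 58
L² = (x₁ − r cos θ₁)² + (r sin θ₁ − e)² = 7395.9935 → L = 86.0000 → L = 86
check at θ₃=352°: x = 139.3883 (printed 139.3883) ✓

r = 58, L = 86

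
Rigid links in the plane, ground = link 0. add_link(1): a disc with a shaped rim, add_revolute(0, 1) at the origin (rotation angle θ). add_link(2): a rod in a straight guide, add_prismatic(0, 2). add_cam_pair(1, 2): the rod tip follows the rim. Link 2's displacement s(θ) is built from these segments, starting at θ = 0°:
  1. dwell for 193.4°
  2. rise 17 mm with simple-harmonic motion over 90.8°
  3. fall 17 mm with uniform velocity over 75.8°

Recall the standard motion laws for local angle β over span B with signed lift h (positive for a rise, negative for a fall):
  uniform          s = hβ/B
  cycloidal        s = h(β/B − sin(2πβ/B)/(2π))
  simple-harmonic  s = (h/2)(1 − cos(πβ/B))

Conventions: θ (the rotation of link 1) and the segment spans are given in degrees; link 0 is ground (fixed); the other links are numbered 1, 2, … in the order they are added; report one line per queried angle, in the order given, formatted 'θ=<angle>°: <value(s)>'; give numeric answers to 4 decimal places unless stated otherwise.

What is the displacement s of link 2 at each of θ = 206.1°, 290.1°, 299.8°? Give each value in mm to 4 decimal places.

segment 1 (0° to 193.4°, dwell): s unchanged at 0.0000
θ = 206.1° falls in segment 2 (193.4° to 284.2°, simple-harmonic, h = 17): β = 206.1 − 193.4 = 12.7°, B = 90.8°; Δs = 17/2·(1 − cos(π·0.1399)) = 0.8075; s = 0.0000 + 0.8075 = 0.8075
segment 2 (193.4° to 284.2°, simple-harmonic, h = 17) is passed completely: s = 0.0000 + (17) = 17.0000
θ = 290.1° falls in segment 3 (284.2° to 360°, uniform, h = -17): β = 290.1 − 284.2 = 5.9°, B = 75.8°; Δs = -17·5.9/75.8 = -1.3232; s = 17.0000 − 1.3232 = 15.6768
θ = 299.8° falls in segment 3 (284.2° to 360°, uniform, h = -17): β = 299.8 − 284.2 = 15.6°, B = 75.8°; Δs = -17·15.6/75.8 = -3.4987; s = 17.0000 − 3.4987 = 13.5013

θ=206.1°: 0.8075
θ=290.1°: 15.6768
θ=299.8°: 13.5013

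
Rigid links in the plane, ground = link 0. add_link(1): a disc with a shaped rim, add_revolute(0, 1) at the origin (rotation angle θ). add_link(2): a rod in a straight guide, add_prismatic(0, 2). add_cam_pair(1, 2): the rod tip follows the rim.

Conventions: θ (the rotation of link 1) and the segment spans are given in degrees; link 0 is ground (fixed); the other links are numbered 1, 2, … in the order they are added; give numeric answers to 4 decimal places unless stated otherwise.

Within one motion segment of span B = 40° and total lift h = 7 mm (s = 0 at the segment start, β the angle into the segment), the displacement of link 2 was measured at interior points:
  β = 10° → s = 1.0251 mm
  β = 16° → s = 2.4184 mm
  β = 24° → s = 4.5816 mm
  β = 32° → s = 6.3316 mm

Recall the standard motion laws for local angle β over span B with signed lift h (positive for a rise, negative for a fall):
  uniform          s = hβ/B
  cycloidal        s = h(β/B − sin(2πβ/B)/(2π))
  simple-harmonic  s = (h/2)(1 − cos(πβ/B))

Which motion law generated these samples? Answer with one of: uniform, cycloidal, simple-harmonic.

candidates at β/B = r: uniform s = h·r (linear in β); cycloidal s = h·(r − sin(2πr)/(2π)); simple-harmonic s = (h/2)(1 − cos(πr))
β=10°: printed 1.0251 | uniform 1.7500, cycloidal 0.6359, simple-harmonic 1.0251
β=16°: printed 2.4184 | uniform 2.8000, cycloidal 2.1452, simple-harmonic 2.4184
β=24°: printed 4.5816 | uniform 4.2000, cycloidal 4.8548, simple-harmonic 4.5816
β=32°: printed 6.3316 | uniform 5.6000, cycloidal 6.6596, simple-harmonic 6.3316
only one law matches every sample → simple-harmonic

simple-harmonic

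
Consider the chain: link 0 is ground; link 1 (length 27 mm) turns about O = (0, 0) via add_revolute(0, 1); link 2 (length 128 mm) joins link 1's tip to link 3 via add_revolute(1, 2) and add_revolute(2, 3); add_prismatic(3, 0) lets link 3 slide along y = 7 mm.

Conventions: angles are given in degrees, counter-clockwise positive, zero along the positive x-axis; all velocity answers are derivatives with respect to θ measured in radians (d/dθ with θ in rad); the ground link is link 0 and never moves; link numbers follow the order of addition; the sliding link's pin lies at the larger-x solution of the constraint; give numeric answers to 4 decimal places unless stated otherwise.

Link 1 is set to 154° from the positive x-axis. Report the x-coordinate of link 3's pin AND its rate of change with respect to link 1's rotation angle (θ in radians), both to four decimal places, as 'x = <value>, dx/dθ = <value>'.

geometry: r = 27 mm, L = 128 mm, e = 7 mm
crank pin P = (r cos θ, r sin θ) = (-24.267439, 11.836021)
h = r sin θ − e = 11.836021 − 7 = 4.836021
x = r cos θ + √(L² − h²) = -24.267439 + 127.908612 = 103.641172
dx/dθ = −r sin θ − h·r cos θ/√(L² − h²) (θ in radians; h = 4.836021) = -10.918508

x = 103.6412, dx/dθ = -10.9185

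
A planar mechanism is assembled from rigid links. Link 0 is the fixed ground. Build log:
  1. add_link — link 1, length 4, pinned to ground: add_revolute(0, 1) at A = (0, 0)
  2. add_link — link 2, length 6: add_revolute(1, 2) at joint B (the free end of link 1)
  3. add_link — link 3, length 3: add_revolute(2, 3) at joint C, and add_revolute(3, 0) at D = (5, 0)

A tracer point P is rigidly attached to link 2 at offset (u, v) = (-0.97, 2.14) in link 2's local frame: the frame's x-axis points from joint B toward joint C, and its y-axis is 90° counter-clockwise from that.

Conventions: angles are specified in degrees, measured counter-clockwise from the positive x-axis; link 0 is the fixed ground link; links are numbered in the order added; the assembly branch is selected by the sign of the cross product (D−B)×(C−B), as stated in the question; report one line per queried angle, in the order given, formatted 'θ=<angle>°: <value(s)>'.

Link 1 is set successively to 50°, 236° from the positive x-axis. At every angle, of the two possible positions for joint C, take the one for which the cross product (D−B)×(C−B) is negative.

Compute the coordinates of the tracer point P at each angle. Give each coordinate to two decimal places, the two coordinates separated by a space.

A=(0,0), D=(5.00,0)
θ=50°: B = A + 4.00·(cos50°, sin50°) = (2.5712, 3.0642)
θ=50°: |BD| = 3.9101
θ=50°: circle(B,6.00) ∩ circle(D,3.00): a=5.4077, h=2.5995
θ=50°:   candidates: C₊=(7.9674,0.4411) cross=10.164; C₋=(3.8932,-2.7884) cross=-10.164
θ=50°:   branch - wants cross < 0 → take C=(3.8932,-2.7884) (cross=-10.164)
θ=50°: ex = (C−B)/|BC| = (0.2203,-0.9754); ey = (0.9754,0.2203)
θ=50°: P = B + -0.97·ex + 2.14·ey = (4.4448,4.4819)
θ=236°: B = A + 4.00·(cos236°, sin236°) = (-2.2368, -3.3162)
θ=236°: |BD| = 7.9604
θ=236°: circle(B,6.00) ∩ circle(D,3.00): a=5.6761, h=1.9447
θ=236°:   candidates: C₊=(2.1132,0.8164) cross=15.481; C₋=(3.7335,-2.7196) cross=-15.481
θ=236°:   branch - wants cross < 0 → take C=(3.7335,-2.7196) (cross=-15.481)
θ=236°: ex = (C−B)/|BC| = (0.9950,0.0994); ey = (-0.0994,0.9950)
θ=236°: P = B + -0.97·ex + 2.14·ey = (-3.4148,-1.2832)

θ=50°: 4.44 4.48
θ=236°: -3.41 -1.28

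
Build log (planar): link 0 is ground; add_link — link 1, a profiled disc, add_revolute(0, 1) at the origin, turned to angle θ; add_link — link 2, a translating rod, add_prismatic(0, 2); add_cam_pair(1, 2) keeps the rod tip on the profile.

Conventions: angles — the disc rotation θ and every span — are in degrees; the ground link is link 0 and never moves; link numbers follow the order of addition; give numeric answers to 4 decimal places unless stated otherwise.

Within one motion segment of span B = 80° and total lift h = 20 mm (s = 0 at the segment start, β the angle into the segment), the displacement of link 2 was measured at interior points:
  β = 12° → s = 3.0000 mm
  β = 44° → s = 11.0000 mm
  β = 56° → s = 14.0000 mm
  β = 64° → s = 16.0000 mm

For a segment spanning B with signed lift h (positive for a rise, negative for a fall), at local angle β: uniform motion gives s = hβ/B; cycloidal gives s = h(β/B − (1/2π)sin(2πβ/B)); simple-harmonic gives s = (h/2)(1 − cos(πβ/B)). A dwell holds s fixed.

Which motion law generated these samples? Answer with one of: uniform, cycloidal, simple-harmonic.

candidates at β/B = r: uniform s = h·r (linear in β); cycloidal s = h·(r − sin(2πr)/(2π)); simple-harmonic s = (h/2)(1 − cos(πr))
β=12°: printed 3.0000 | uniform 3.0000, cycloidal 0.4248, simple-harmonic 1.0899
β=44°: printed 11.0000 | uniform 11.0000, cycloidal 11.9836, simple-harmonic 11.5643
β=56°: printed 14.0000 | uniform 14.0000, cycloidal 17.0273, simple-harmonic 15.8779
β=64°: printed 16.0000 | uniform 16.0000, cycloidal 19.0273, simple-harmonic 18.0902
only one law matches every sample → uniform

uniform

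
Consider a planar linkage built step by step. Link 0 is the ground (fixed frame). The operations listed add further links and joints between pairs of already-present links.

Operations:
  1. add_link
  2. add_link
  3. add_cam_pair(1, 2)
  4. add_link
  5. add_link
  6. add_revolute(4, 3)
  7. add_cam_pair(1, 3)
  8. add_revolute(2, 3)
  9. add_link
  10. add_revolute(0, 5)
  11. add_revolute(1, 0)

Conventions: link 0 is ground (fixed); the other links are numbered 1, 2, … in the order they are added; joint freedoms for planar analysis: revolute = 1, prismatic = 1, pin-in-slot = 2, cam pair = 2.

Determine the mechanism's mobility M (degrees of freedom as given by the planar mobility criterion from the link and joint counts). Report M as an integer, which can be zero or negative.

L=1 J1=0 J2=0
add link → L=2 J1=0 J2=0
add link → L=3 J1=0 J2=0
C@1,2 dof=2 J2 → L=3 J1=0 J2=1
add link → L=4 J1=0 J2=1
add link → L=5 J1=0 J2=1
R@4,3 dof=1 J1 → L=5 J1=1 J2=1
C@1,3 dof=2 J2 → L=5 J1=1 J2=2
R@2,3 dof=1 J1 → L=5 J1=2 J2=2
add link → L=6 J1=2 J2=2
R@0,5 dof=1 J1 → L=6 J1=3 J2=2
R@1,0 dof=1 J1 → L=6 J1=4 J2=2
M=3(L−1)−2J1−J2=3·5−2·4−2=5

M = 5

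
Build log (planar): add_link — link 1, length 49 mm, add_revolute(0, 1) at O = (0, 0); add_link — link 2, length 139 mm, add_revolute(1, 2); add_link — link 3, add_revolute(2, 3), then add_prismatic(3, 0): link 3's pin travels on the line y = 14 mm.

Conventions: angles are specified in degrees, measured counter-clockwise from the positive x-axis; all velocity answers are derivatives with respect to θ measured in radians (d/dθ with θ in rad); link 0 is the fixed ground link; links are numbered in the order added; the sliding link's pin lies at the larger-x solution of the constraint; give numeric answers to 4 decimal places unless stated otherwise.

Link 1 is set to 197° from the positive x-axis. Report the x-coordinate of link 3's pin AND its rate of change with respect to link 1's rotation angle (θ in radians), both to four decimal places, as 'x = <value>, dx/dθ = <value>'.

geometry: r = 49 mm, L = 139 mm, e = 14 mm
crank pin P = (r cos θ, r sin θ) = (-46.858933, -14.326214)
h = r sin θ − e = -14.326214 − 14 = -28.326214
x = r cos θ + √(L² − h²) = -46.858933 + 136.083157 = 89.224224
dx/dθ = −r sin θ − h·r cos θ/√(L² − h²) (θ in radians; h = -28.326214) = 4.572353

x = 89.2242, dx/dθ = 4.5724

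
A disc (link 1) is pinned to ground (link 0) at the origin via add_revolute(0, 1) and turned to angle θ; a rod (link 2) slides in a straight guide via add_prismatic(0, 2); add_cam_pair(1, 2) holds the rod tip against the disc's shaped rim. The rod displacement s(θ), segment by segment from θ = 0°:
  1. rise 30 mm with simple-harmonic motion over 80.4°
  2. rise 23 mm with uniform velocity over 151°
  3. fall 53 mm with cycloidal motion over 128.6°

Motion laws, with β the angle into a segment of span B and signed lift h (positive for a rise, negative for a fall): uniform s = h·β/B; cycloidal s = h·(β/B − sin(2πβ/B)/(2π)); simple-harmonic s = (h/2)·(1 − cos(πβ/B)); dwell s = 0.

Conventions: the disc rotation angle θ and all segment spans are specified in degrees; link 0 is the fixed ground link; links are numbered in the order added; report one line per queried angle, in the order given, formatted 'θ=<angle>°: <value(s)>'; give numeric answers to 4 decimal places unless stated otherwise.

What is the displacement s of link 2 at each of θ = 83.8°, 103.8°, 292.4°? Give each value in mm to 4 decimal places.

segment 1 (0° to 80.4°, simple-harmonic, h = 30) is passed completely: s = 0.0000 + (30) = 30.0000
θ = 83.8° falls in segment 2 (80.4° to 231.4°, uniform, h = 23): β = 83.8 − 80.4 = 3.4°, B = 151°; Δs = 23·3.4/151 = 0.5179; s = 30.0000 + 0.5179 = 30.5179
θ = 103.8° falls in segment 2 (80.4° to 231.4°, uniform, h = 23): β = 103.8 − 80.4 = 23.4°, B = 151°; Δs = 23·23.4/151 = 3.5642; s = 30.0000 + 3.5642 = 33.5642
segment 2 (80.4° to 231.4°, uniform, h = 23) is passed completely: s = 30.0000 + (23) = 53.0000
θ = 292.4° falls in segment 3 (231.4° to 360°, cycloidal, h = -53): β = 292.4 − 231.4 = 61°, B = 128.6°; Δs = -53·(0.4743 − sin(2π·0.4743)/(2π)) = -23.7858; s = 53.0000 − 23.7858 = 29.2142

θ=83.8°: 30.5179
θ=103.8°: 33.5642
θ=292.4°: 29.2142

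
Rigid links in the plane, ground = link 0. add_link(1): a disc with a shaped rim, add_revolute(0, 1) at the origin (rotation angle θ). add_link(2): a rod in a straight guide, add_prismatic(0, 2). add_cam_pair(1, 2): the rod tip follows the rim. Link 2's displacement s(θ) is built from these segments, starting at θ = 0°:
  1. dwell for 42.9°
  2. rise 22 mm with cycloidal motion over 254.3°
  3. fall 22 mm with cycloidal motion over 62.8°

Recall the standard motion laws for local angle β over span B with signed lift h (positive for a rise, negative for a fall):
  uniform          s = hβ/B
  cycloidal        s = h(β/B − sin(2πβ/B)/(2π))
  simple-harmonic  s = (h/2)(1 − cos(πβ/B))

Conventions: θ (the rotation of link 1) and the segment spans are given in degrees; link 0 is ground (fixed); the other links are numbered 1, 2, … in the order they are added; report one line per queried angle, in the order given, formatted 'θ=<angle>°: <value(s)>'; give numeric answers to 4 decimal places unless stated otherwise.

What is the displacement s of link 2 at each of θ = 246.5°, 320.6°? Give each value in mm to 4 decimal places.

segment 1 (0° to 42.9°, dwell): s unchanged at 0.0000
θ = 246.5° falls in segment 2 (42.9° to 297.2°, cycloidal, h = 22): β = 246.5 − 42.9 = 203.6°, B = 254.3°; Δs = 22·(0.8006 − sin(2π·0.8006)/(2π)) = 20.9396; s = 0.0000 + 20.9396 = 20.9396
segment 2 (42.9° to 297.2°, cycloidal, h = 22) is passed completely: s = 0.0000 + (22) = 22.0000
θ = 320.6° falls in segment 3 (297.2° to 360°, cycloidal, h = -22): β = 320.6 − 297.2 = 23.4°, B = 62.8°; Δs = -22·(0.3726 − sin(2π·0.3726)/(2π)) = -5.6847; s = 22.0000 − 5.6847 = 16.3153

θ=246.5°: 20.9396
θ=320.6°: 16.3153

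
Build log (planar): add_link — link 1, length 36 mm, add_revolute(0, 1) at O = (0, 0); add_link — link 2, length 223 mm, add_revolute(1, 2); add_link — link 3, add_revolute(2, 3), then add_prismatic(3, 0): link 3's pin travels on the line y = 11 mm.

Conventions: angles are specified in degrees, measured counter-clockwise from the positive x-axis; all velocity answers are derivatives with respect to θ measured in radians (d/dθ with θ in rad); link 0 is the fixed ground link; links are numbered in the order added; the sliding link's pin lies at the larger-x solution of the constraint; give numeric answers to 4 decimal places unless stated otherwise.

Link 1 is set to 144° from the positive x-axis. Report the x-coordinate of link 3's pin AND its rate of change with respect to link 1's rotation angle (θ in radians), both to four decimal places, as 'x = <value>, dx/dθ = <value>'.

geometry: r = 36 mm, L = 223 mm, e = 11 mm
crank pin P = (r cos θ, r sin θ) = (-29.124612, 21.160269)
h = r sin θ − e = 21.160269 − 11 = 10.160269
x = r cos θ + √(L² − h²) = -29.124612 + 222.768420 = 193.643808
dx/dθ = −r sin θ − h·r cos θ/√(L² − h²) (θ in radians; h = 10.160269) = -19.831921

x = 193.6438, dx/dθ = -19.8319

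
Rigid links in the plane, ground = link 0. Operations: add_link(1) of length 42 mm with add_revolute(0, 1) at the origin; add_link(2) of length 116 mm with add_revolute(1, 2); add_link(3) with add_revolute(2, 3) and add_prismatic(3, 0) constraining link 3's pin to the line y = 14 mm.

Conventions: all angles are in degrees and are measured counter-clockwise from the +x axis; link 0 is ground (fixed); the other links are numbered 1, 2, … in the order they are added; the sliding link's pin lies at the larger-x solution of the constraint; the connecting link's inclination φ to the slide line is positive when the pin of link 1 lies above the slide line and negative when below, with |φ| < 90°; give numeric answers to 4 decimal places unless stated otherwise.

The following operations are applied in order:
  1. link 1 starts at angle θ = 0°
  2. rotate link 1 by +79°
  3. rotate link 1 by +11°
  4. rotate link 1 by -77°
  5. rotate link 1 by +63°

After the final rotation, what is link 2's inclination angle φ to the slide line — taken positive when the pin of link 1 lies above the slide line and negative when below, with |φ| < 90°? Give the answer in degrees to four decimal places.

geometry: r = 42 mm, L = 116 mm, e = 14 mm; θ starts at 0°
rotate link 1 by +79°: θ ← 0° +79° = 79°
rotate link 1 by +11°: θ ← 79° +11° = 90°
rotate link 1 by -77°: θ ← 90° -77° = 13°
rotate link 1 by +63°: θ ← 13° +63° = 76°
h = r sin θ − e = 40.752421 − 14 = 26.752421
sin φ = h / L = 26.752421 / 116 = 0.23062431
φ = arcsin(0.23062431) = 13.333831°

13.3338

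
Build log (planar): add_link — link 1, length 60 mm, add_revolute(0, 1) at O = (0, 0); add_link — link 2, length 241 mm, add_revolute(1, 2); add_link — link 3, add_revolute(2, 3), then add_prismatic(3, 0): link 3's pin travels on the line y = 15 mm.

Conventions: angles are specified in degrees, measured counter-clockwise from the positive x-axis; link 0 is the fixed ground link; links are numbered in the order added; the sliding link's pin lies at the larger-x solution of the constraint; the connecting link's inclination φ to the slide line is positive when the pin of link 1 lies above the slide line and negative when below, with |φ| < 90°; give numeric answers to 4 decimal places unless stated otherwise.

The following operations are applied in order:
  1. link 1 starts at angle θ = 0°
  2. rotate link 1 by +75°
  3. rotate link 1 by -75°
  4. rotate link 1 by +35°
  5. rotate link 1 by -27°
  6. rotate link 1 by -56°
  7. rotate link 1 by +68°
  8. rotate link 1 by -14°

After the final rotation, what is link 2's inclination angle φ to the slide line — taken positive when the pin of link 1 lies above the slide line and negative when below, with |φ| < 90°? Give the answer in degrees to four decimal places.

geometry: r = 60 mm, L = 241 mm, e = 15 mm; θ starts at 0°
rotate link 1 by +75°: θ ← 0° +75° = 75°
rotate link 1 by -75°: θ ← 75° -75° = 0°
rotate link 1 by +35°: θ ← 0° +35° = 35°
rotate link 1 by -27°: θ ← 35° -27° = 8°
rotate link 1 by -56°: θ ← 8° -56° = -48°
rotate link 1 by +68°: θ ← -48° +68° = 20°
rotate link 1 by -14°: θ ← 20° -14° = 6°
h = r sin θ − e = 6.271708 − 15 = -8.728292
sin φ = h / L = -8.728292 / 241 = -0.03621698
φ = arcsin(-0.03621698) = -2.075534°

-2.0755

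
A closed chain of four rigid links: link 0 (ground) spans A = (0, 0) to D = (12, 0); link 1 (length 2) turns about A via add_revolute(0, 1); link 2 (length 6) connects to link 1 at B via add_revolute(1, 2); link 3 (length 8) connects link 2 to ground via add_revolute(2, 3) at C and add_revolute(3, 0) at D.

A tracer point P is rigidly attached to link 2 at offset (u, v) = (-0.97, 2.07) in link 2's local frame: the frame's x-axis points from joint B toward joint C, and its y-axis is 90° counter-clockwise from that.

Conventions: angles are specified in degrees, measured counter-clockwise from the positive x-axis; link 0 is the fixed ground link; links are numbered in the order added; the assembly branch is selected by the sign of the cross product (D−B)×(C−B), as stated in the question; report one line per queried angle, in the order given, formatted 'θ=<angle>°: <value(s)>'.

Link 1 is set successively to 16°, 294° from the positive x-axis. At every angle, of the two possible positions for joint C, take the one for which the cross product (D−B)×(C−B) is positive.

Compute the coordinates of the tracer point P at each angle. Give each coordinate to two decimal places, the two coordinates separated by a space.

A=(0,0), D=(12.00,0)
θ=16°: B = A + 2.00·(cos16°, sin16°) = (1.9225, 0.5513)
θ=16°: |BD| = 10.0925
θ=16°: circle(B,6.00) ∩ circle(D,8.00): a=3.6591, h=4.7551
θ=16°:   candidates: C₊=(5.8359,5.0994) cross=47.991; C₋=(5.3164,-4.3966) cross=-47.991
θ=16°:   branch + wants cross > 0 → take C=(5.8359,5.0994) (cross=47.991)
θ=16°: ex = (C−B)/|BC| = (0.6522,0.7580); ey = (-0.7580,0.6522)
θ=16°: P = B + -0.97·ex + 2.07·ey = (-0.2792,1.1661)
θ=294°: B = A + 2.00·(cos294°, sin294°) = (0.8135, -1.8271)
θ=294°: |BD| = 11.3348
θ=294°: circle(B,6.00) ∩ circle(D,8.00): a=4.4322, h=4.0442
θ=294°:   candidates: C₊=(4.5359,2.8786) cross=45.840; C₋=(5.8396,-5.1039) cross=-45.840
θ=294°:   branch + wants cross > 0 → take C=(4.5359,2.8786) (cross=45.840)
θ=294°: ex = (C−B)/|BC| = (0.6204,0.7843); ey = (-0.7843,0.6204)
θ=294°: P = B + -0.97·ex + 2.07·ey = (-1.4118,-1.3036)

θ=16°: -0.28 1.17
θ=294°: -1.41 -1.30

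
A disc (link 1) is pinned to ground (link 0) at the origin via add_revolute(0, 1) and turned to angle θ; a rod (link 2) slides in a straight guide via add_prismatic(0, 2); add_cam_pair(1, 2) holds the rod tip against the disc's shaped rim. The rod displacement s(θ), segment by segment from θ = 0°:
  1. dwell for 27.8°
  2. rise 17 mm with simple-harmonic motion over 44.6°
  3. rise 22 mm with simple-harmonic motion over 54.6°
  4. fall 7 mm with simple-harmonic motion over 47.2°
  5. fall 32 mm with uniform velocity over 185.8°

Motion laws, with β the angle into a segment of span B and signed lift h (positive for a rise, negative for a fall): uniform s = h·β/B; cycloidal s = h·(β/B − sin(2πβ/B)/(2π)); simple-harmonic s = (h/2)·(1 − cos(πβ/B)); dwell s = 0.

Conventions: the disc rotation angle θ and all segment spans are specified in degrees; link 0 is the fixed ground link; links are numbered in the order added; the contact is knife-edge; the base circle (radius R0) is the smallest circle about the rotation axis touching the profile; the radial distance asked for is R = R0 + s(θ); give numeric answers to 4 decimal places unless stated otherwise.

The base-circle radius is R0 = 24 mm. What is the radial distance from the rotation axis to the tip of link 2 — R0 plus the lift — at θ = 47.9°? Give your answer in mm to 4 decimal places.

segment 1 (0° to 27.8°, dwell): s unchanged at 0.0000
θ = 47.9° falls in segment 2 (27.8° to 72.4°, simple-harmonic, h = 17): β = 47.9 − 27.8 = 20.1°, B = 44.6°; Δs = 17/2·(1 − cos(π·0.4507)) = 7.1881; s = 0.0000 + 7.1881 = 7.1881
R = R0 + s = 24 + 7.1881 = 31.1881

31.1881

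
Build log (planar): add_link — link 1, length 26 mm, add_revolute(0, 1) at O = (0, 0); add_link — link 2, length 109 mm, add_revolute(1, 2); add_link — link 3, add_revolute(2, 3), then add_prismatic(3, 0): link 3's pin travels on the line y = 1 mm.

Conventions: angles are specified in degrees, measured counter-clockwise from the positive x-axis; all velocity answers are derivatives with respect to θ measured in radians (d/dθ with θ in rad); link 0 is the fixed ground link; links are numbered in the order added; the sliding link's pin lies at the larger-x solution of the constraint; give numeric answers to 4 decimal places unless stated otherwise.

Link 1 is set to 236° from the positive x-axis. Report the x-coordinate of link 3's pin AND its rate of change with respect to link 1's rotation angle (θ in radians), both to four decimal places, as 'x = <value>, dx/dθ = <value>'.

geometry: r = 26 mm, L = 109 mm, e = 1 mm
crank pin P = (r cos θ, r sin θ) = (-14.539015, -21.554977)
h = r sin θ − e = -21.554977 − 1 = -22.554977
x = r cos θ + √(L² − h²) = -14.539015 + 106.640860 = 92.101844
dx/dθ = −r sin θ − h·r cos θ/√(L² − h²) (θ in radians; h = -22.554977) = 18.479916

x = 92.1018, dx/dθ = 18.4799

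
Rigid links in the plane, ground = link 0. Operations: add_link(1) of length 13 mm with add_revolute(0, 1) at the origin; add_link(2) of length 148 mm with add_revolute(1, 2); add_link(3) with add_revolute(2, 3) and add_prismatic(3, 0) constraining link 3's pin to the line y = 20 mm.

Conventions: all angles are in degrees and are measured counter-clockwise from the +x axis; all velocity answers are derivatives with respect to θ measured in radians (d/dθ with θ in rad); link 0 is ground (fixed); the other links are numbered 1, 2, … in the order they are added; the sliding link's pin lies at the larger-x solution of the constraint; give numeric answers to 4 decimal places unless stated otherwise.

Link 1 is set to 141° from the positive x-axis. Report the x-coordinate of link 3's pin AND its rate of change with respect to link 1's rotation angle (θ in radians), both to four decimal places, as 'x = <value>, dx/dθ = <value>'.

geometry: r = 13 mm, L = 148 mm, e = 20 mm
crank pin P = (r cos θ, r sin θ) = (-10.102897, 8.181165)
h = r sin θ − e = 8.181165 − 20 = -11.818835
x = r cos θ + √(L² − h²) = -10.102897 + 147.527337 = 137.424439
dx/dθ = −r sin θ − h·r cos θ/√(L² − h²) (θ in radians; h = -11.818835) = -8.990537

x = 137.4244, dx/dθ = -8.9905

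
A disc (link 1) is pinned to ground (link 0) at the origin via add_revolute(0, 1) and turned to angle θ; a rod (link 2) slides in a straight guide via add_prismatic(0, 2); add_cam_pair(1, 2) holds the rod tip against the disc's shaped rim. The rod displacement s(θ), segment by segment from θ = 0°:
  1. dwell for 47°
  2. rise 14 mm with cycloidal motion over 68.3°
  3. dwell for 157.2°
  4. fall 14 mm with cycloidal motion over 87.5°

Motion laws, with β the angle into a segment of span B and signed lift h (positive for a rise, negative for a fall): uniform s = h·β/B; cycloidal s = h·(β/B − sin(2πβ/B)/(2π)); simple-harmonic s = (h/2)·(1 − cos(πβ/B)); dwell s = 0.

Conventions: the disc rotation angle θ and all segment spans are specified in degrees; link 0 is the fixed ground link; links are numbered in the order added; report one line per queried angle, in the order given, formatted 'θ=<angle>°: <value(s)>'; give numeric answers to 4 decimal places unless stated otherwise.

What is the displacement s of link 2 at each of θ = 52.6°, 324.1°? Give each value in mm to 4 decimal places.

segment 1 (0° to 47°, dwell): s unchanged at 0.0000
θ = 52.6° falls in segment 2 (47° to 115.3°, cycloidal, h = 14): β = 52.6 − 47 = 5.6°, B = 68.3°; Δs = 14·(0.0820 − sin(2π·0.0820)/(2π)) = 0.0501; s = 0.0000 + 0.0501 = 0.0501
segment 2 (47° to 115.3°, cycloidal, h = 14) is passed completely: s = 0.0000 + (14) = 14.0000
segment 3 (115.3° to 272.5°, dwell): s unchanged at 14.0000
θ = 324.1° falls in segment 4 (272.5° to 360°, cycloidal, h = -14): β = 324.1 − 272.5 = 51.6°, B = 87.5°; Δs = -14·(0.5897 − sin(2π·0.5897)/(2π)) = -9.4465; s = 14.0000 − 9.4465 = 4.5535

θ=52.6°: 0.0501
θ=324.1°: 4.5535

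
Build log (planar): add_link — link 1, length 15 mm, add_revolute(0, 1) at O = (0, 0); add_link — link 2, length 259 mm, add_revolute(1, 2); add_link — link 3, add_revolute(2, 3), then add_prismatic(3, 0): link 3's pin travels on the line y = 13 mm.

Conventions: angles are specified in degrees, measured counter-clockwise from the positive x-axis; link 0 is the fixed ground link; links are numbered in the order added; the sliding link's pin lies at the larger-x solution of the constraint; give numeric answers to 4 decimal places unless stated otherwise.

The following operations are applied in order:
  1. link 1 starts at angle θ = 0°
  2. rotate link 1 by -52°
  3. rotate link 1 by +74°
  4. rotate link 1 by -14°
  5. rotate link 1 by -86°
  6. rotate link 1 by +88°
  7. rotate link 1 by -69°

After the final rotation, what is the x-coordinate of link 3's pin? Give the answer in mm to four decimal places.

geometry: r = 15 mm, L = 259 mm, e = 13 mm; θ starts at 0°
rotate link 1 by -52°: θ ← 0° -52° = -52°
rotate link 1 by +74°: θ ← -52° +74° = 22°
rotate link 1 by -14°: θ ← 22° -14° = 8°
rotate link 1 by -86°: θ ← 8° -86° = -78°
rotate link 1 by +88°: θ ← -78° +88° = 10°
rotate link 1 by -69°: θ ← 10° -69° = -59°
crank pin P = (r cos θ, r sin θ) = (7.725571, -12.857510)
h = r sin θ − e = -12.857510 − 13 = -25.857510
x = r cos θ + √(L² − h²) = 7.725571 + 257.706013 = 265.431584

265.4316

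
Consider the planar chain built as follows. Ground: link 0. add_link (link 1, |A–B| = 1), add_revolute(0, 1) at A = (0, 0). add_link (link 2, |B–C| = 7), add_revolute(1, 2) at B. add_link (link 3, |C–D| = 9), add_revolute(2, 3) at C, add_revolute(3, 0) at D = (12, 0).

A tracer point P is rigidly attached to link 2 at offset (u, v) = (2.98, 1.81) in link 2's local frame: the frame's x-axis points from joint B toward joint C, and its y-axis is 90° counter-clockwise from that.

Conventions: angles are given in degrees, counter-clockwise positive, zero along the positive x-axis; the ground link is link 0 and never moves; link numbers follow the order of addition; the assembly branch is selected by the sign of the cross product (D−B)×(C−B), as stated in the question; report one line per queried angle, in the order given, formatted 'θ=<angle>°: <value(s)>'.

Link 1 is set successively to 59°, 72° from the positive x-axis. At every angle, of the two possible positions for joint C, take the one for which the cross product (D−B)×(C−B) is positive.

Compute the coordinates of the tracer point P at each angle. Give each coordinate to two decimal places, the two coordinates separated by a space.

A=(0,0), D=(12.00,0)
θ=59°: B = A + 1.00·(cos59°, sin59°) = (0.5150, 0.8572)
θ=59°: |BD| = 11.5169
θ=59°: circle(B,7.00) ∩ circle(D,9.00): a=4.3692, h=5.4690
θ=59°:   candidates: C₊=(5.2792,5.9858) cross=62.986; C₋=(4.4651,-4.9219) cross=-62.986
θ=59°:   branch + wants cross > 0 → take C=(5.2792,5.9858) (cross=62.986)
θ=59°: ex = (C−B)/|BC| = (0.6806,0.7327); ey = (-0.7327,0.6806)
θ=59°: P = B + 2.98·ex + 1.81·ey = (1.2171,4.2724)
θ=72°: B = A + 1.00·(cos72°, sin72°) = (0.3090, 0.9511)
θ=72°: |BD| = 11.7296
θ=72°: circle(B,7.00) ∩ circle(D,9.00): a=4.5007, h=5.3613
θ=72°:   candidates: C₊=(5.2296,5.9298) cross=62.886; C₋=(4.3602,-4.7575) cross=-62.886
θ=72°:   branch + wants cross > 0 → take C=(5.2296,5.9298) (cross=62.886)
θ=72°: ex = (C−B)/|BC| = (0.7029,0.7112); ey = (-0.7112,0.7029)
θ=72°: P = B + 2.98·ex + 1.81·ey = (1.1164,4.3429)

θ=59°: 1.22 4.27
θ=72°: 1.12 4.34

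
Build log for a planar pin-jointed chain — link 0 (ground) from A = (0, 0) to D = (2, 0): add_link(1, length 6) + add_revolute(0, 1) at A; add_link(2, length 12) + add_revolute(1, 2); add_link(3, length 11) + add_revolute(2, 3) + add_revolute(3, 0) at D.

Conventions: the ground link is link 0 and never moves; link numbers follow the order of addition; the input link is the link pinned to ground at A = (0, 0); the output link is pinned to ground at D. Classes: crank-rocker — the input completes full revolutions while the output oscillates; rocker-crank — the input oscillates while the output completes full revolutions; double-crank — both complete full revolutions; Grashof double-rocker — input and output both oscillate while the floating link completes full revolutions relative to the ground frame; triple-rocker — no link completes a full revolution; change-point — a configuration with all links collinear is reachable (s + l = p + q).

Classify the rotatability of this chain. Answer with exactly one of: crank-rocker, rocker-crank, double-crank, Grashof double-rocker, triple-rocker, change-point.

lengths: ground=2, input=6, coupler=12, output=11
sorted: s=2 (shortest), l=12 (longest), p+q=17
s + l = 14 vs p + q = 17
s + l < p + q (Grashof) with shortest = ground link → double-crank

double-crank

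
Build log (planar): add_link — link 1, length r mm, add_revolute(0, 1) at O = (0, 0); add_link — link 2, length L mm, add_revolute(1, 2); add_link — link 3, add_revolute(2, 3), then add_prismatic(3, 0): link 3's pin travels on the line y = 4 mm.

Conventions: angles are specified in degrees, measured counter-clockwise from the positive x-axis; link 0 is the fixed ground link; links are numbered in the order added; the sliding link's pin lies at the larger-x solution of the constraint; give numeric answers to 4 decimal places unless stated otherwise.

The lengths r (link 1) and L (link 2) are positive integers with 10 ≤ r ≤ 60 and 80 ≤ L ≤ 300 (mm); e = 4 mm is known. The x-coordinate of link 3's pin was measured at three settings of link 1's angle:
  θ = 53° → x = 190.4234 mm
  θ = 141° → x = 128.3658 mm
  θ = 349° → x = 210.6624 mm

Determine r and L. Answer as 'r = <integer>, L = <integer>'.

constraint per measurement: (x − r cos θ)² + (r sin θ − e)² = L²
subtracting the θ₁ and θ₂ equations cancels the r² and L² terms:
r = (x₁² − x₂²) / (2[(x₁cos θ₁ + e sin θ₁) − (x₂cos θ₂ + e sin θ₂)]) = 46.0000 → r = 46
L² = (x₁ − r cos θ₁)² + (r sin θ₁ − e)² = 27556.0044 → L = 166.0000 → L = 166
check at θ₃=349°: x = 210.6624 (printed 210.6624) ✓

r = 46, L = 166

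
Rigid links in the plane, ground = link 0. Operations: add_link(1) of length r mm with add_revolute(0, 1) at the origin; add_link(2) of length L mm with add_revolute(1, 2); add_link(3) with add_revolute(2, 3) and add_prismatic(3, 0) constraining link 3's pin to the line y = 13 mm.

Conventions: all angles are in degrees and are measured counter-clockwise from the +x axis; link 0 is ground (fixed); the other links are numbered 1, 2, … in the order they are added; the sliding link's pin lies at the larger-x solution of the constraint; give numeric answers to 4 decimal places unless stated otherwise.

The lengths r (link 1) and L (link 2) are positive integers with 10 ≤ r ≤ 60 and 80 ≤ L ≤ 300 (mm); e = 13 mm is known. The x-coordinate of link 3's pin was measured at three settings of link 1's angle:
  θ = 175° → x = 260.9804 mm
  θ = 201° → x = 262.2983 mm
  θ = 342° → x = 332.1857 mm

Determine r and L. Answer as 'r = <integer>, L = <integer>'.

constraint per measurement: (x − r cos θ)² + (r sin θ − e)² = L²
subtracting the θ₁ and θ₂ equations cancels the r² and L² terms:
r = (x₁² − x₂²) / (2[(x₁cos θ₁ + e sin θ₁) − (x₂cos θ₂ + e sin θ₂)]) = 37.0015 → r = 37
L² = (x₁ − r cos θ₁)² + (r sin θ₁ − e)² = 88803.9849 → L = 298.0000 → L = 298
check at θ₃=342°: x = 332.1857 (printed 332.1857) ✓

r = 37, L = 298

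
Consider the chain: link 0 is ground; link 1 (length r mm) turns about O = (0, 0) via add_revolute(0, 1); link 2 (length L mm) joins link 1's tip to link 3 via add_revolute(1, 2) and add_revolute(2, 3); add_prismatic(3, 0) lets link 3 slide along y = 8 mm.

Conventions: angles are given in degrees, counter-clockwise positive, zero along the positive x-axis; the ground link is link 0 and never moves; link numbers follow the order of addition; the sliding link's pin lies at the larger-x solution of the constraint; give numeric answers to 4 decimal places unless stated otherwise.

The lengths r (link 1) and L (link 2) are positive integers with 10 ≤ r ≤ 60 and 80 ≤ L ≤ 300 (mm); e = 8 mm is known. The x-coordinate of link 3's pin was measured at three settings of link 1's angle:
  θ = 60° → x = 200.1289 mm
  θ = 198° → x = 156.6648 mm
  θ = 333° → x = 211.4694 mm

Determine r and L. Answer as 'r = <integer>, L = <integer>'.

constraint per measurement: (x − r cos θ)² + (r sin θ − e)² = L²
subtracting the θ₁ and θ₂ equations cancels the r² and L² terms:
r = (x₁² − x₂²) / (2[(x₁cos θ₁ + e sin θ₁) − (x₂cos θ₂ + e sin θ₂)]) = 30.0000 → r = 30
L² = (x₁ − r cos θ₁)² + (r sin θ₁ − e)² = 34596.0174 → L = 186.0000 → L = 186
check at θ₃=333°: x = 211.4694 (printed 211.4694) ✓

r = 30, L = 186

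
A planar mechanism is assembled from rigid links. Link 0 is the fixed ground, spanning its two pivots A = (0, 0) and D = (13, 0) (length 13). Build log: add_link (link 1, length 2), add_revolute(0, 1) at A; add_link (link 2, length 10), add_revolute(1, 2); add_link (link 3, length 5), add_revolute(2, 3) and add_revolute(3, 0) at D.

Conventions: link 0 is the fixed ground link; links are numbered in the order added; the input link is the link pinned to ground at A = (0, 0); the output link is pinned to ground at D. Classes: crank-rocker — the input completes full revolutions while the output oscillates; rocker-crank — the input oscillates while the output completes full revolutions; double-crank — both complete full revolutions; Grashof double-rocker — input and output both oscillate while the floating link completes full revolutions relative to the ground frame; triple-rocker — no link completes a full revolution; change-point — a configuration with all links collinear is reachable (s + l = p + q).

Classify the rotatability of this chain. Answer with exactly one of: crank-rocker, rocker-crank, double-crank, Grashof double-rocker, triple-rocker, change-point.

lengths: ground=13, input=2, coupler=10, output=5
sorted: s=2 (shortest), l=13 (longest), p+q=15
s + l = 15 vs p + q = 15
s + l = p + q → change-point (collinear configuration reachable)

change-point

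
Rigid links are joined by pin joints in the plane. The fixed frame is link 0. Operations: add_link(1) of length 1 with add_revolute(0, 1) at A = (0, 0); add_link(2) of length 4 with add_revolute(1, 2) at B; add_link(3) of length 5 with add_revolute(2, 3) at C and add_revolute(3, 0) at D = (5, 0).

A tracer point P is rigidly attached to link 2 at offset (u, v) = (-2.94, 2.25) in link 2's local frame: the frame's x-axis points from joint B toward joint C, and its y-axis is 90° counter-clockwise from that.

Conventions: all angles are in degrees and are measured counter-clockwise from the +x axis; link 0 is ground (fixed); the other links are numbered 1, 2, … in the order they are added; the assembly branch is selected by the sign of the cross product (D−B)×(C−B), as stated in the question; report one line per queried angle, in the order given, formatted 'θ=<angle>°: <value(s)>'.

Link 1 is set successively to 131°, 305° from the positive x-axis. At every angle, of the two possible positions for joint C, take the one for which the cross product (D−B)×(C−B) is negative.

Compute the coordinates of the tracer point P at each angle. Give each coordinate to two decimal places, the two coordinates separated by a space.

A=(0,0), D=(5.00,0)
θ=131°: B = A + 1.00·(cos131°, sin131°) = (-0.6561, 0.7547)
θ=131°: |BD| = 5.7062
θ=131°: circle(B,4.00) ∩ circle(D,5.00): a=2.0645, h=3.4261
θ=131°:   candidates: C₊=(1.8434,3.8776) cross=19.550; C₋=(0.9371,-2.9143) cross=-19.550
θ=131°:   branch - wants cross < 0 → take C=(0.9371,-2.9143) (cross=-19.550)
θ=131°: ex = (C−B)/|BC| = (0.3983,-0.9173); ey = (0.9173,0.3983)
θ=131°: P = B + -2.94·ex + 2.25·ey = (0.2368,4.3476)
θ=305°: B = A + 1.00·(cos305°, sin305°) = (0.5736, -0.8192)
θ=305°: |BD| = 4.5016
θ=305°: circle(B,4.00) ∩ circle(D,5.00): a=1.2511, h=3.7993
θ=305°:   candidates: C₊=(1.1125,3.1444) cross=17.103; C₋=(2.4952,-4.3273) cross=-17.103
θ=305°:   branch - wants cross < 0 → take C=(2.4952,-4.3273) (cross=-17.103)
θ=305°: ex = (C−B)/|BC| = (0.4804,-0.8770); ey = (0.8770,0.4804)
θ=305°: P = B + -2.94·ex + 2.25·ey = (1.1346,2.8403)

θ=131°: 0.24 4.35
θ=305°: 1.13 2.84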